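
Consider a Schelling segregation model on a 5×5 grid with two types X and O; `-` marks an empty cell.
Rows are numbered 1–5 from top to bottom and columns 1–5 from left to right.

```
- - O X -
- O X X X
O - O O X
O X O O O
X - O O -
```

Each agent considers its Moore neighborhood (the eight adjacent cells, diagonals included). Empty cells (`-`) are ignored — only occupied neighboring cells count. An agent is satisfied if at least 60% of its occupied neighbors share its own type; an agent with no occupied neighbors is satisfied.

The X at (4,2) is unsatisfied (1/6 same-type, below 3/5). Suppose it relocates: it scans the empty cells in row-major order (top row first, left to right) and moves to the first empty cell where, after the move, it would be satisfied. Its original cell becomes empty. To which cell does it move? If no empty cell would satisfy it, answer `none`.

Vacating (4,2). Empty cells in order:
  (1,1): 0/1 same-type → still unsatisfied.
  (1,2): 1/3 same-type → still unsatisfied.
  (1,5): 3/3 same-type → satisfied — stop here.

(1,5)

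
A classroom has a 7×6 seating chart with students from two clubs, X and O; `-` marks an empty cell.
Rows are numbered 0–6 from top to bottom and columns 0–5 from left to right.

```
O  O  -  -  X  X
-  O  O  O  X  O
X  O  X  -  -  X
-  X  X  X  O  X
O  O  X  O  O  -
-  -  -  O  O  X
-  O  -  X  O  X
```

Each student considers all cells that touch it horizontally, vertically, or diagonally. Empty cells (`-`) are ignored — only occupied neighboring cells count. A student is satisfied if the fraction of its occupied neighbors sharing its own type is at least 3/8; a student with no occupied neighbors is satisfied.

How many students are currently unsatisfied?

9

Row 0: (0,0)O 2/2 satisfied · (0,1)O 3/3 satisfied · (0,4)X 2/4 satisfied · (0,5)X 2/3 satisfied
Row 1: (1,1)O 4/6 satisfied · (1,2)O 4/5 satisfied · (1,3)O 1/4 not · (1,4)X 3/5 satisfied · (1,5)O 0/4 not
Row 2: (2,0)X 1/3 not · (2,1)O 2/6 not · (2,2)X 3/7 satisfied · (2,5)X 2/4 satisfied
Row 3: (3,1)X 4/7 satisfied · (3,2)X 4/7 satisfied · (3,3)X 3/6 satisfied · (3,4)O 2/5 satisfied · (3,5)X 1/3 not
Row 4: (4,0)O 1/2 satisfied · (4,1)O 1/4 not · (4,2)X 3/6 satisfied · (4,3)O 4/7 satisfied · (4,4)O 4/7 satisfied
Row 5: (5,3)O 4/6 satisfied · (5,4)O 4/7 satisfied · (5,5)X 1/4 not
Row 6: (6,1)O 0/0 satisfied · (6,3)X 0/3 not · (6,4)O 2/5 satisfied · (6,5)X 1/3 not
Unsatisfied: (1,3), (1,5), (2,0), (2,1), (3,5), (4,1), (5,5), (6,3), (6,5) — 9 in total.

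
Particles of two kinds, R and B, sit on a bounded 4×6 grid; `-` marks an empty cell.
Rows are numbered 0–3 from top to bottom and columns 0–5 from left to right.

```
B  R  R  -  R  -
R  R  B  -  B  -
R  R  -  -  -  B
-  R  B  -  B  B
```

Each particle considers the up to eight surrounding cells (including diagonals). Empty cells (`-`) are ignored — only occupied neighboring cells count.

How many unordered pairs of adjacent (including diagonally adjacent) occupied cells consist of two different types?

10

Scan each occupied cell's neighbors to the right and below (and the two forward diagonals) so each pair is counted once.
Row 0: B(0,0)–R(0,1)≠ B(0,0)–R(1,0)≠ B(0,0)–R(1,1)≠ R(0,1)–R(0,2)= R(0,1)–R(1,1)= R(0,1)–B(1,2)≠ R(0,1)–R(1,0)= R(0,2)–B(1,2)≠ R(0,2)–R(1,1)= R(0,4)–B(1,4)≠  → 6/10 unlike.
Row 1: R(1,0)–R(1,1)= R(1,0)–R(2,0)= R(1,0)–R(2,1)= R(1,1)–B(1,2)≠ R(1,1)–R(2,1)= R(1,1)–R(2,0)= B(1,2)–R(2,1)≠ B(1,4)–B(2,5)=  → 2/8 unlike.
Row 2: R(2,0)–R(2,1)= R(2,0)–R(3,1)= R(2,1)–R(3,1)= R(2,1)–B(3,2)≠ B(2,5)–B(3,5)= B(2,5)–B(3,4)=  → 1/6 unlike.
Row 3: R(3,1)–B(3,2)≠ B(3,4)–B(3,5)=  → 1/2 unlike.
Total adjacent occupied pairs: 26; unlike-type pairs: 10.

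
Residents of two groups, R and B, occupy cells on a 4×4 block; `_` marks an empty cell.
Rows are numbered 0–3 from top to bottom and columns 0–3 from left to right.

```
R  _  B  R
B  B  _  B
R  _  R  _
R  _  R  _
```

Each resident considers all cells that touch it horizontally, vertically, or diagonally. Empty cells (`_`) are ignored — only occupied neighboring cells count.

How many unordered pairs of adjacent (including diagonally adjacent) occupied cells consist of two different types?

8

Scan each occupied cell's neighbors to the right and below (and the two forward diagonals) so each pair is counted once.
From row 0: 4 unlike of 6 pairs (running 4/6).
From row 1: 4 unlike of 5 pairs (running 8/11).
From row 2: 0 unlike of 2 pairs (running 8/13).
Total adjacent occupied pairs: 13; unlike-type pairs: 8.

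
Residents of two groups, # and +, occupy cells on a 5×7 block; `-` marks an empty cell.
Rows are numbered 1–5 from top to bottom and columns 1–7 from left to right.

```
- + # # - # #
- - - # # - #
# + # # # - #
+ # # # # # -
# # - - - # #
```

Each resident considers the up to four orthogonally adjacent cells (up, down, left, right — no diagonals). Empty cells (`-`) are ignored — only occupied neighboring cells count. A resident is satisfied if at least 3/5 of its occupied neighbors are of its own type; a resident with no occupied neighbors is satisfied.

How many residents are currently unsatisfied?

Row 1: (1,2)+ 0/1 not · (1,3)# 1/2 not · (1,4)# 2/2 satisfied · (1,6)# 1/1 satisfied · (1,7)# 2/2 satisfied
Row 2: (2,4)# 3/3 satisfied · (2,5)# 2/2 satisfied · (2,7)# 2/2 satisfied
Row 3: (3,1)# 0/2 not · (3,2)+ 0/3 not · (3,3)# 2/3 satisfied · (3,4)# 4/4 satisfied · (3,5)# 3/3 satisfied · (3,7)# 1/1 satisfied
Row 4: (4,1)+ 0/3 not · (4,2)# 2/4 not · (4,3)# 3/3 satisfied · (4,4)# 3/3 satisfied · (4,5)# 3/3 satisfied · (4,6)# 2/2 satisfied
Row 5: (5,1)# 1/2 not · (5,2)# 2/2 satisfied · (5,6)# 2/2 satisfied · (5,7)# 1/1 satisfied
Unsatisfied: (1,2), (1,3), (3,1), (3,2), (4,1), (4,2), (5,1) — 7 in total.

7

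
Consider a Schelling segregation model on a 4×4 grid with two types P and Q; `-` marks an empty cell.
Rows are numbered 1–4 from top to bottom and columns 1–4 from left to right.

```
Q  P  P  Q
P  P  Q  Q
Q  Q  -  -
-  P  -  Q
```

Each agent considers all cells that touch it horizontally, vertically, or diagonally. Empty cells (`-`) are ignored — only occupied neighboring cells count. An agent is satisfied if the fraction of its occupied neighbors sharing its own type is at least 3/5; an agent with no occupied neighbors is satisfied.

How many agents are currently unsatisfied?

Row 1: (1,1)Q 0/3 unhappy · (1,2)P 3/5 ok · (1,3)P 2/5 unhappy · (1,4)Q 2/3 ok
Row 2: (2,1)P 2/5 unhappy · (2,2)P 3/7 unhappy · (2,3)Q 3/6 unhappy · (2,4)Q 2/3 ok
Row 3: (3,1)Q 1/4 unhappy · (3,2)Q 2/5 unhappy
Row 4: (4,2)P 0/2 unhappy · (4,4)Q 0/0 ok
Unsatisfied: (1,1), (1,3), (2,1), (2,2), (2,3), (3,1), (3,2), (4,2) — 8 in total.

8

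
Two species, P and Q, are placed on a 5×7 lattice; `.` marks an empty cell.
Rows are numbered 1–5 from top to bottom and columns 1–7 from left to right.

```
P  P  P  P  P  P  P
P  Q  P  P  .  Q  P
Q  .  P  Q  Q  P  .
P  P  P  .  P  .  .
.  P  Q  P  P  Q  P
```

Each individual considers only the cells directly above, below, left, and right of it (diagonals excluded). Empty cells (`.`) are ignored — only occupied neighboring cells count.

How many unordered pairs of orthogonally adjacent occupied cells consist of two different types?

Scan each occupied cell's neighbors to the right and below so each pair is counted once.
Row 1: P(1,1)–P(1,2)= P(1,1)–P(2,1)= P(1,2)–P(1,3)= P(1,2)–Q(2,2)≠ P(1,3)–P(1,4)= P(1,3)–P(2,3)= P(1,4)–P(1,5)= P(1,4)–P(2,4)= P(1,5)–P(1,6)= P(1,6)–P(1,7)= P(1,6)–Q(2,6)≠ P(1,7)–P(2,7)=  → 2/12 unlike.
Row 2: P(2,1)–Q(2,2)≠ P(2,1)–Q(3,1)≠ Q(2,2)–P(2,3)≠ P(2,3)–P(2,4)= P(2,3)–P(3,3)= P(2,4)–Q(3,4)≠ Q(2,6)–P(2,7)≠ Q(2,6)–P(3,6)≠  → 6/8 unlike.
Row 3: Q(3,1)–P(4,1)≠ P(3,3)–Q(3,4)≠ P(3,3)–P(4,3)= Q(3,4)–Q(3,5)= Q(3,5)–P(3,6)≠ Q(3,5)–P(4,5)≠  → 4/6 unlike.
Row 4: P(4,1)–P(4,2)= P(4,2)–P(4,3)= P(4,2)–P(5,2)= P(4,3)–Q(5,3)≠ P(4,5)–P(5,5)=  → 1/5 unlike.
Row 5: P(5,2)–Q(5,3)≠ Q(5,3)–P(5,4)≠ P(5,4)–P(5,5)= P(5,5)–Q(5,6)≠ Q(5,6)–P(5,7)≠  → 4/5 unlike.
Total adjacent occupied pairs: 36; unlike-type pairs: 17.

17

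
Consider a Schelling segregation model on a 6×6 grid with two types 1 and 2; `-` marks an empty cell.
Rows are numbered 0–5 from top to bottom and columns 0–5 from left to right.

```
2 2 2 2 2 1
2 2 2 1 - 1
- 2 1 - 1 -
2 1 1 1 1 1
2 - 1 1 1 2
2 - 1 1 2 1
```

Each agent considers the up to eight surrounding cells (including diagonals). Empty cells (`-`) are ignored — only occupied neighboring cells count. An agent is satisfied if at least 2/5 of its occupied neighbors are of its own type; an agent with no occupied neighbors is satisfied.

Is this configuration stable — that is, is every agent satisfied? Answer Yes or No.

Row 0: (0,0)2 3/3 ✓ · (0,1)2 5/5 ✓ · (0,2)2 4/5 ✓ · (0,3)2 3/4 ✓ · (0,4)2 1/4 ✗ · (0,5)1 1/2 ✓
Row 1: (1,0)2 4/4 ✓ · (1,1)2 6/7 ✓ · (1,2)2 5/7 ✓ · (1,3)1 2/6 ✗ · (1,5)1 2/3 ✓
Row 2: (2,1)2 4/7 ✓ · (2,2)1 4/7 ✓ · (2,4)1 5/5 ✓
Row 3: (3,0)2 2/3 ✓ · (3,1)1 3/6 ✓ · (3,2)1 5/6 ✓ · (3,3)1 7/7 ✓ · (3,4)1 5/6 ✓ · (3,5)1 3/4 ✓
Row 4: (4,0)2 2/3 ✓ · (4,2)1 6/6 ✓ · (4,3)1 7/8 ✓ · (4,4)1 6/8 ✓ · (4,5)2 1/5 ✗
Row 5: (5,0)2 1/1 ✓ · (5,2)1 3/3 ✓ · (5,3)1 4/5 ✓ · (5,4)2 1/5 ✗ · (5,5)1 1/3 ✗
For instance (0,4) has only 1/4 same-type neighbors, below 2/5.

No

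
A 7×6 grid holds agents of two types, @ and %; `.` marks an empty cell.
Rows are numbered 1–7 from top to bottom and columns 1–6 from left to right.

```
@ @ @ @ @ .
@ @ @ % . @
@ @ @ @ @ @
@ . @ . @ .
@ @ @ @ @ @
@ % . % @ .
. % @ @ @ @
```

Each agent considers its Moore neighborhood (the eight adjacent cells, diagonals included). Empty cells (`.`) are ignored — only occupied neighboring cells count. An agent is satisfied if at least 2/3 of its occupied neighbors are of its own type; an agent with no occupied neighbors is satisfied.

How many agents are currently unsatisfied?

(1,1)@ 3/3 ok
(1,2)@ 5/5 ok
(1,3)@ 4/5 ok
(1,4)@ 3/4 ok
(1,5)@ 2/3 ok
(2,1)@ 5/5 ok
(2,2)@ 8/8 ok
(2,3)@ 7/8 ok
(2,4)% 0/7 unhappy
(2,6)@ 3/3 ok
(3,1)@ 4/4 ok
(3,2)@ 7/7 ok
(3,3)@ 5/6 ok
(3,4)@ 5/6 ok
(3,5)@ 4/5 ok
(3,6)@ 3/3 ok
(4,1)@ 4/4 ok
(4,3)@ 6/6 ok
(4,5)@ 6/6 ok
(5,1)@ 3/4 ok
(5,2)@ 5/6 ok
(5,3)@ 3/5 unhappy
(5,4)@ 5/6 ok
(5,5)@ 4/5 ok
(5,6)@ 3/3 ok
(6,1)@ 2/4 unhappy
(6,2)% 1/6 unhappy
(6,4)% 0/7 unhappy
(6,5)@ 6/7 ok
(7,2)% 1/3 unhappy
(7,3)@ 1/4 unhappy
(7,4)@ 3/4 ok
(7,5)@ 3/4 ok
(7,6)@ 2/2 ok
Unsatisfied: (2,4), (5,3), (6,1), (6,2), (6,4), (7,2), (7,3) — 7 in total.

7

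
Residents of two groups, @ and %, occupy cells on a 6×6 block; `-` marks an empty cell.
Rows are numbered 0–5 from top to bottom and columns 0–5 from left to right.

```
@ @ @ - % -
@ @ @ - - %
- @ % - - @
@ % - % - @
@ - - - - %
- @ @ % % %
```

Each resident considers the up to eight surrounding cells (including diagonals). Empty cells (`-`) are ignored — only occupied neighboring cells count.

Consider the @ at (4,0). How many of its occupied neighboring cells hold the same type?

2

Occupied neighbors of (4,0): (3,0)=@, (3,1)=%, (5,1)=@.
Same type (@): 2 of 3.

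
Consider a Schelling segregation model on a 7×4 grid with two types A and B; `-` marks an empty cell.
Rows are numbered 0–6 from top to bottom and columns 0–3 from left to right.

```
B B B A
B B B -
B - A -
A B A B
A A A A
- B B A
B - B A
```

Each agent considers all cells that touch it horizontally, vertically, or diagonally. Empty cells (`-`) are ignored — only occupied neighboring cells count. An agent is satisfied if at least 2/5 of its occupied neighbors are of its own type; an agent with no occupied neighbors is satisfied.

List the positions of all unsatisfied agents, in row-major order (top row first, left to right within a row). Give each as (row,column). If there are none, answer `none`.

(0,0)B 3/3 ok
(0,1)B 5/5 ok
(0,2)B 3/4 ok
(0,3)A 0/2 unhappy
(1,0)B 4/4 ok
(1,1)B 6/7 ok
(1,2)B 3/5 ok
(2,0)B 3/4 ok
(2,2)A 1/5 unhappy
(3,0)A 2/4 ok
(3,1)B 1/7 unhappy
(3,2)A 4/6 ok
(3,3)B 0/4 unhappy
(4,0)A 2/4 ok
(4,1)A 4/7 ok
(4,2)A 4/8 ok
(4,3)A 3/5 ok
(5,1)B 3/6 ok
(5,2)B 2/7 unhappy
(5,3)A 3/5 ok
(6,0)B 1/1 ok
(6,2)B 2/4 ok
(6,3)A 1/3 unhappy

(0,3), (2,2), (3,1), (3,3), (5,2), (6,3)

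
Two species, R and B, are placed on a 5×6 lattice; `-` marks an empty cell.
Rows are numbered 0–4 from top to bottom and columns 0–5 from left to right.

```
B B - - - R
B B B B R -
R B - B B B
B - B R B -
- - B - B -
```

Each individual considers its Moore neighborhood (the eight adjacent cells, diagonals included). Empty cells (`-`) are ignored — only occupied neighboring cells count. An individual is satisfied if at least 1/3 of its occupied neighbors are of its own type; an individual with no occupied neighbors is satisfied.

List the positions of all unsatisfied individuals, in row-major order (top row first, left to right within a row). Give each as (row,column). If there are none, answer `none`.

(0,0)B 3/3 satisfied
(0,1)B 4/4 satisfied
(0,5)R 1/1 satisfied
(1,0)B 4/5 satisfied
(1,1)B 5/6 satisfied
(1,2)B 5/5 satisfied
(1,3)B 3/4 satisfied
(1,4)R 1/5 not
(2,0)R 0/4 not
(2,1)B 5/6 satisfied
(2,3)B 5/7 satisfied
(2,4)B 4/6 satisfied
(2,5)B 2/3 satisfied
(3,0)B 1/2 satisfied
(3,2)B 3/4 satisfied
(3,3)R 0/6 not
(3,4)B 4/5 satisfied
(4,2)B 1/2 satisfied
(4,4)B 1/2 satisfied

(1,4), (2,0), (3,3)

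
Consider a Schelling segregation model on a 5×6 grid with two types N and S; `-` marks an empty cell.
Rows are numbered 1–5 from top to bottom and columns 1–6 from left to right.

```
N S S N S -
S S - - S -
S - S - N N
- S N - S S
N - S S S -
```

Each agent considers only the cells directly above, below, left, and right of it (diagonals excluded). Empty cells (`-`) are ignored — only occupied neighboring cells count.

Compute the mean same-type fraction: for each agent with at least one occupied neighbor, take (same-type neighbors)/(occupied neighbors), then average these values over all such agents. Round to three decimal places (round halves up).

(1,1)N 0/2
(1,2)S 2/3
(1,3)S 1/2
(1,4)N 0/2
(1,5)S 1/2
(2,1)S 2/3
(2,2)S 2/2
(2,5)S 1/2
(3,1)S 1/1
(3,3)S 0/1
(3,5)N 1/3
(3,6)N 1/2
(4,2)S 0/1
(4,3)N 0/3
(4,5)S 2/3
(4,6)S 1/2
(5,1)N — no occupied neighbors
(5,3)S 1/2
(5,4)S 2/2
(5,5)S 2/2
Sum over 19 agents: 0/2 + 2/3 + 1/2 + 0/2 + 1/2 + 2/3 + 2/2 + 1/2 + 1/1 + 0/1 + 1/3 + 1/2 + 0/1 + 0/3 + 2/3 + 1/2 + 1/2 + 2/2 + 2/2 = 28/3; mean = 28/3 ÷ 19 = 28/57 = 0.491228… → 0.491.

0.491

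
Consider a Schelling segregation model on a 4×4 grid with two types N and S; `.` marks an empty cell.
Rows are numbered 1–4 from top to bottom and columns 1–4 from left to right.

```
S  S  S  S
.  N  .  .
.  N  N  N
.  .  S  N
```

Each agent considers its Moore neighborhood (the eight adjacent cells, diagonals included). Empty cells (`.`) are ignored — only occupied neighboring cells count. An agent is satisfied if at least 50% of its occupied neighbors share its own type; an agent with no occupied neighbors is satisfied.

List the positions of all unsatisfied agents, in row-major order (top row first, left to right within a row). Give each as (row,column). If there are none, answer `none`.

Row 1: (1,1)S 1/2 satisfied · (1,2)S 2/3 satisfied · (1,3)S 2/3 satisfied · (1,4)S 1/1 satisfied
Row 2: (2,2)N 2/5 not
Row 3: (3,2)N 2/3 satisfied · (3,3)N 4/5 satisfied · (3,4)N 2/3 satisfied
Row 4: (4,3)S 0/4 not · (4,4)N 2/3 satisfied

(2,2), (4,3)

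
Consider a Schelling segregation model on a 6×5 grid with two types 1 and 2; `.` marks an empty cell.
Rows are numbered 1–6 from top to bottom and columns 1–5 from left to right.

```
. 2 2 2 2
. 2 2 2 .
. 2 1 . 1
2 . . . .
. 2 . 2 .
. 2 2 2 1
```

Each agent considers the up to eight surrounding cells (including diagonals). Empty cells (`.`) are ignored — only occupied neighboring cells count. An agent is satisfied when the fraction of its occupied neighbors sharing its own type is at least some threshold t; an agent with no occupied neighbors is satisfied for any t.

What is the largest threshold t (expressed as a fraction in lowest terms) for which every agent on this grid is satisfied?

Row 1: (1,2)2 3/3 · (1,3)2 5/5 · (1,4)2 4/4 · (1,5)2 2/2
Row 2: (2,2)2 4/5 · (2,3)2 6/7 · (2,4)2 4/6
Row 3: (3,2)2 3/4 · (3,3)1 0/4 · (3,5)1 0/1
Row 4: (4,1)2 2/2
Row 5: (5,2)2 3/3 · (5,4)2 2/3
Row 6: (6,2)2 2/2 · (6,3)2 4/4 · (6,4)2 2/3 · (6,5)1 0/2
The smallest same-type fraction is 0/4 at (3,3), which reduces to 0/1. Any threshold above that leaves this agent unsatisfied.

0/1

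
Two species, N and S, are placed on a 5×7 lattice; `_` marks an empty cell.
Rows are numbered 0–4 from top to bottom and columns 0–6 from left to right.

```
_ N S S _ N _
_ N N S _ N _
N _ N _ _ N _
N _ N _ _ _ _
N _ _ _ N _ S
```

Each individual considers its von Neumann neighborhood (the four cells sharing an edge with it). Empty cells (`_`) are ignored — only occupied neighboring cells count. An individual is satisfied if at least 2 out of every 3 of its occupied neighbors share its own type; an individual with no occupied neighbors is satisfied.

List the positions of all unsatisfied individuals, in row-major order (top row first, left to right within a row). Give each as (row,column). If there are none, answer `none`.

(0,1), (0,2), (1,2), (1,3)

Row 0: (0,1)N 1/2 ✗ · (0,2)S 1/3 ✗ · (0,3)S 2/2 ✓ · (0,5)N 1/1 ✓
Row 1: (1,1)N 2/2 ✓ · (1,2)N 2/4 ✗ · (1,3)S 1/2 ✗ · (1,5)N 2/2 ✓
Row 2: (2,0)N 1/1 ✓ · (2,2)N 2/2 ✓ · (2,5)N 1/1 ✓
Row 3: (3,0)N 2/2 ✓ · (3,2)N 1/1 ✓
Row 4: (4,0)N 1/1 ✓ · (4,4)N 0/0 ✓ · (4,6)S 0/0 ✓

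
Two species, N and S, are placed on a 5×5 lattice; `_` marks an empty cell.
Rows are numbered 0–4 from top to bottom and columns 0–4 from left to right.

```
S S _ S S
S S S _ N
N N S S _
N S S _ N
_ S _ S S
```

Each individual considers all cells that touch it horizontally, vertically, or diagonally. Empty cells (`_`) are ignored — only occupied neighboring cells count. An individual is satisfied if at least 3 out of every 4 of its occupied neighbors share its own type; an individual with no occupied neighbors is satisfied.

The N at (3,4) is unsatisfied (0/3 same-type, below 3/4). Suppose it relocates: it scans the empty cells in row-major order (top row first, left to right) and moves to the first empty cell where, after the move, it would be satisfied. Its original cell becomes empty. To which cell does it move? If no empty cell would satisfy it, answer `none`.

Vacating (3,4). Empty cells in order:
  (0,2): 0/4 same-type → still unsatisfied.
  (1,3): 1/6 same-type → still unsatisfied.
  (2,4): 1/2 same-type → still unsatisfied.
  (3,3): 0/5 same-type → still unsatisfied.
  (4,0): 1/3 same-type → still unsatisfied.
  (4,2): 0/4 same-type → still unsatisfied.

none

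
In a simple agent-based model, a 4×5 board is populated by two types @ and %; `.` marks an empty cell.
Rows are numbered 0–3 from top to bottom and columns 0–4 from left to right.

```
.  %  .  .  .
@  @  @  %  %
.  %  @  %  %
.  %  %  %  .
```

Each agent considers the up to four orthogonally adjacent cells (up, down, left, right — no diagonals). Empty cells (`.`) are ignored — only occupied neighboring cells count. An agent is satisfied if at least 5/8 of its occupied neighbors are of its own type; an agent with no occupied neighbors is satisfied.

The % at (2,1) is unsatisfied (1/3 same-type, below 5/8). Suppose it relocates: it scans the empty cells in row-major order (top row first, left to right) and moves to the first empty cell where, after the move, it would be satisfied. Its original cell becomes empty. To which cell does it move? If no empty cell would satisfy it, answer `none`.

Vacating (2,1). Empty cells in order:
  (0,0): 1/2 same-type → still unsatisfied.
  (0,2): 1/2 same-type → still unsatisfied.
  (0,3): 1/1 same-type → satisfied — stop here.

(0,3)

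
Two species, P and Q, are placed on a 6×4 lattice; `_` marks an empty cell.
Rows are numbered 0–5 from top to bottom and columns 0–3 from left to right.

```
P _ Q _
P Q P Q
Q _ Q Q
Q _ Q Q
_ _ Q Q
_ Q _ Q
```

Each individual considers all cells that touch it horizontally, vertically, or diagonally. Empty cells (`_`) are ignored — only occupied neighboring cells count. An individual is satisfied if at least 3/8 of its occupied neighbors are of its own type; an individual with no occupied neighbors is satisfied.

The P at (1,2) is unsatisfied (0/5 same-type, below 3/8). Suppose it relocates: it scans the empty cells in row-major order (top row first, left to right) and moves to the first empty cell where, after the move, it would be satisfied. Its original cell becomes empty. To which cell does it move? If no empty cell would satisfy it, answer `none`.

Vacating (1,2). Empty cells in order:
  (0,1): 2/4 same-type → satisfied — stop here.

(0,1)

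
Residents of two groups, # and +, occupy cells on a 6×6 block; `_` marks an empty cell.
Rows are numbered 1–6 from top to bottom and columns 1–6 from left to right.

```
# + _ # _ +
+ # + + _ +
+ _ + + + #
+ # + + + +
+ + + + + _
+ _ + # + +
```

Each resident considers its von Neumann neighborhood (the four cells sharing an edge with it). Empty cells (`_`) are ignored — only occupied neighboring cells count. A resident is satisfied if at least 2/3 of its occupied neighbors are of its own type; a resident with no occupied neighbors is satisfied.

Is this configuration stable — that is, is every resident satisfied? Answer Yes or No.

No

(1,1)# 0/2 not
(1,2)+ 0/2 not
(1,4)# 0/1 not
(1,6)+ 1/1 satisfied
(2,1)+ 1/3 not
(2,2)# 0/3 not
(2,3)+ 2/3 satisfied
(2,4)+ 2/3 satisfied
(2,6)+ 1/2 not
(3,1)+ 2/2 satisfied
(3,3)+ 3/3 satisfied
(3,4)+ 4/4 satisfied
(3,5)+ 2/3 satisfied
(3,6)# 0/3 not
(4,1)+ 2/3 satisfied
(4,2)# 0/3 not
(4,3)+ 3/4 satisfied
(4,4)+ 4/4 satisfied
(4,5)+ 4/4 satisfied
(4,6)+ 1/2 not
(5,1)+ 3/3 satisfied
(5,2)+ 2/3 satisfied
(5,3)+ 4/4 satisfied
(5,4)+ 3/4 satisfied
(5,5)+ 3/3 satisfied
(6,1)+ 1/1 satisfied
(6,3)+ 1/2 not
(6,4)# 0/3 not
(6,5)+ 2/3 satisfied
(6,6)+ 1/1 satisfied
For instance (1,1) has only 0/2 same-type neighbors, below 2/3.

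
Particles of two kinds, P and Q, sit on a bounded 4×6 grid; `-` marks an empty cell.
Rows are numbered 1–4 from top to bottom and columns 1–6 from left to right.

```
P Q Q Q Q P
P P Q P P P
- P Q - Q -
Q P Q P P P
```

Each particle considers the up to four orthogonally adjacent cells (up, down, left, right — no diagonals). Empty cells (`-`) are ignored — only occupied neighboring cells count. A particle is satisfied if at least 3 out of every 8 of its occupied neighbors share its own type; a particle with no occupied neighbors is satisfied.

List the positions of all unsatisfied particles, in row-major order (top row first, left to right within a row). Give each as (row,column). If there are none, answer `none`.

Row 1: (1,1)P 1/2 satisfied · (1,2)Q 1/3 not · (1,3)Q 3/3 satisfied · (1,4)Q 2/3 satisfied · (1,5)Q 1/3 not · (1,6)P 1/2 satisfied
Row 2: (2,1)P 2/2 satisfied · (2,2)P 2/4 satisfied · (2,3)Q 2/4 satisfied · (2,4)P 1/3 not · (2,5)P 2/4 satisfied · (2,6)P 2/2 satisfied
Row 3: (3,2)P 2/3 satisfied · (3,3)Q 2/3 satisfied · (3,5)Q 0/2 not
Row 4: (4,1)Q 0/1 not · (4,2)P 1/3 not · (4,3)Q 1/3 not · (4,4)P 1/2 satisfied · (4,5)P 2/3 satisfied · (4,6)P 1/1 satisfied

(1,2), (1,5), (2,4), (3,5), (4,1), (4,2), (4,3)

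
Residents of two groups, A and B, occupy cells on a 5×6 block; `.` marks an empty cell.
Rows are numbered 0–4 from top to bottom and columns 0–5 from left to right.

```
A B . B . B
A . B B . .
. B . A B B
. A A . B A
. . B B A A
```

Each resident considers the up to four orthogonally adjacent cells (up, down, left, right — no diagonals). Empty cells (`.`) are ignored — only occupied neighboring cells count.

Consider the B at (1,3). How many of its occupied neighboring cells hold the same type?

Occupied neighbors of (1,3): (0,3)=B, (2,3)=A, (1,2)=B.
Same type (B): 2 of 3.

2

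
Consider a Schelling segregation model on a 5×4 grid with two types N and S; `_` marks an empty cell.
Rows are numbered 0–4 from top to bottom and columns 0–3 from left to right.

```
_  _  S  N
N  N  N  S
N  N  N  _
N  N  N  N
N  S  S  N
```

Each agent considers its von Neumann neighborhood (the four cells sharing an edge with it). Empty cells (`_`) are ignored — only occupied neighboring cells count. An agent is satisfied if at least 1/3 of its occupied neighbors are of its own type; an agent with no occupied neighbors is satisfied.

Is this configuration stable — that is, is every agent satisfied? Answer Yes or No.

No

(0,2)S 0/2 ✗
(0,3)N 0/2 ✗
(1,0)N 2/2 ✓
(1,1)N 3/3 ✓
(1,2)N 2/4 ✓
(1,3)S 0/2 ✗
(2,0)N 3/3 ✓
(2,1)N 4/4 ✓
(2,2)N 3/3 ✓
(3,0)N 3/3 ✓
(3,1)N 3/4 ✓
(3,2)N 3/4 ✓
(3,3)N 2/2 ✓
(4,0)N 1/2 ✓
(4,1)S 1/3 ✓
(4,2)S 1/3 ✓
(4,3)N 1/2 ✓
For instance (0,2) has only 0/2 same-type neighbors, below 1/3.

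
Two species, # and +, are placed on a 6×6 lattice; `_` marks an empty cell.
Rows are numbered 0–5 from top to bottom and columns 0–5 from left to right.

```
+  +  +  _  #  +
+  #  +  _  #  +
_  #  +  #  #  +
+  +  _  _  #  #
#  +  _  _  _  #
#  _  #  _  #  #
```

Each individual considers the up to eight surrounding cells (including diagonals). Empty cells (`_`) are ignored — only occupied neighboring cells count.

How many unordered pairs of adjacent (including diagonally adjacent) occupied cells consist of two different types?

Scan each occupied cell's neighbors to the right and below (and the two forward diagonals) so each pair is counted once.
From row 0: 6 unlike of 14 pairs (running 6/14).
From row 1: 9 unlike of 14 pairs (running 15/28).
From row 2: 7 unlike of 12 pairs (running 22/40).
From row 3: 2 unlike of 8 pairs (running 24/48).
From row 4: 3 unlike of 6 pairs (running 27/54).
From row 5: 0 unlike of 1 pairs (running 27/55).
Total adjacent occupied pairs: 55; unlike-type pairs: 27.

27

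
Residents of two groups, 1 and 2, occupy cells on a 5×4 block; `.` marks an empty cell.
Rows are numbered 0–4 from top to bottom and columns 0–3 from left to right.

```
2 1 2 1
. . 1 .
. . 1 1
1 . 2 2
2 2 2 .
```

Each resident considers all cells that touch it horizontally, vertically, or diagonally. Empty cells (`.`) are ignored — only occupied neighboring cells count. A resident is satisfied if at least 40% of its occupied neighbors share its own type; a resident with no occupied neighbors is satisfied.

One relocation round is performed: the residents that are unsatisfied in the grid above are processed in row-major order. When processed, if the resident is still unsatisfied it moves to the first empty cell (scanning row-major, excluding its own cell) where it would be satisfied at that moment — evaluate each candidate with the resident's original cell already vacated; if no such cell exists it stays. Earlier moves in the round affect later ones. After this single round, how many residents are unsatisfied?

0

Initially unsatisfied (in order): (0,0), (0,1), (0,2), (3,0).
  (0,0) → (3,1).
  (0,1): now satisfied by earlier moves; stays.
  (0,2) → (2,0).
  (3,0) → (0,0).
Resulting grid:
1 1 . 1
. . 1 .
2 . 1 1
. 2 2 2
2 2 2 .
All satisfied now.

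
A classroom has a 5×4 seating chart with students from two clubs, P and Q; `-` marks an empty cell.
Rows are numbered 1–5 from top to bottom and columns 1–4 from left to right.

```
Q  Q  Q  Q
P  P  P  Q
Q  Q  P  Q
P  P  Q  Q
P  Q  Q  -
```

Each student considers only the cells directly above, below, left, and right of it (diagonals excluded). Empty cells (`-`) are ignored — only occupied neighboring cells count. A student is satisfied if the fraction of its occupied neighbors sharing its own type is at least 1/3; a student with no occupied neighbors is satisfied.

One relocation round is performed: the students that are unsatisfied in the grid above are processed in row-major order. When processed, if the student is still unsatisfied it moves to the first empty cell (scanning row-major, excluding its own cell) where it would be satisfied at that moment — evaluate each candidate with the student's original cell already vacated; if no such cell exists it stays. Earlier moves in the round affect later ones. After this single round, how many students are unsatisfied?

Initially unsatisfied (in order): (3,2), (3,3), (4,2).
  (3,2) → (5,4).
  (3,3): now satisfied by earlier moves; stays.
  (4,2): now satisfied by earlier moves; stays.
Resulting grid:
Q Q Q Q
P P P Q
Q - P Q
P P Q Q
P Q Q Q
Unsatisfied now: (3,1).

1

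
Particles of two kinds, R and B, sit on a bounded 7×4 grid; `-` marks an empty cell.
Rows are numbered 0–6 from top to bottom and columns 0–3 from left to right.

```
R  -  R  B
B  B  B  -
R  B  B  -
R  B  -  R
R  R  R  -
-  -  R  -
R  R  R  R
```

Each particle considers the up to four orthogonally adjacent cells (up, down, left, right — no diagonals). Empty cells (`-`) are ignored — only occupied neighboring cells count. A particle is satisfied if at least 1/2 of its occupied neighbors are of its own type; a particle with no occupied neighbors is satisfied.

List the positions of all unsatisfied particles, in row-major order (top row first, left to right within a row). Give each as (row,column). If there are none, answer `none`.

(0,0)R 0/1 not
(0,2)R 0/2 not
(0,3)B 0/1 not
(1,0)B 1/3 not
(1,1)B 3/3 satisfied
(1,2)B 2/3 satisfied
(2,0)R 1/3 not
(2,1)B 3/4 satisfied
(2,2)B 2/2 satisfied
(3,0)R 2/3 satisfied
(3,1)B 1/3 not
(3,3)R 0/0 satisfied
(4,0)R 2/2 satisfied
(4,1)R 2/3 satisfied
(4,2)R 2/2 satisfied
(5,2)R 2/2 satisfied
(6,0)R 1/1 satisfied
(6,1)R 2/2 satisfied
(6,2)R 3/3 satisfied
(6,3)R 1/1 satisfied

(0,0), (0,2), (0,3), (1,0), (2,0), (3,1)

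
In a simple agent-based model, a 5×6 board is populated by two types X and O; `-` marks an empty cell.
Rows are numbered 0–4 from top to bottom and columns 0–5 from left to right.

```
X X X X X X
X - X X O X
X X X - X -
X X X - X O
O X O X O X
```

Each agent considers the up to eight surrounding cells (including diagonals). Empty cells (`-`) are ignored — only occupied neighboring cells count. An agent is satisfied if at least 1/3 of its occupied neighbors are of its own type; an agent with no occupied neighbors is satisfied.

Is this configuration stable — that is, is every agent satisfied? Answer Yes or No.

No

Row 0: (0,0)X 2/2 satisfied · (0,1)X 4/4 satisfied · (0,2)X 4/4 satisfied · (0,3)X 4/5 satisfied · (0,4)X 4/5 satisfied · (0,5)X 2/3 satisfied
Row 1: (1,0)X 4/4 satisfied · (1,2)X 6/6 satisfied · (1,3)X 6/7 satisfied · (1,4)O 0/6 not · (1,5)X 3/4 satisfied
Row 2: (2,0)X 4/4 satisfied · (2,1)X 7/7 satisfied · (2,2)X 5/5 satisfied · (2,4)X 3/5 satisfied
Row 3: (3,0)X 4/5 satisfied · (3,1)X 6/8 satisfied · (3,2)X 5/6 satisfied · (3,4)X 3/5 satisfied · (3,5)O 1/4 not
Row 4: (4,0)O 0/3 not · (4,1)X 3/5 satisfied · (4,2)O 0/4 not · (4,3)X 2/4 satisfied · (4,4)O 1/4 not · (4,5)X 1/3 satisfied
For instance (1,4) has only 0/6 same-type neighbors, below 1/3.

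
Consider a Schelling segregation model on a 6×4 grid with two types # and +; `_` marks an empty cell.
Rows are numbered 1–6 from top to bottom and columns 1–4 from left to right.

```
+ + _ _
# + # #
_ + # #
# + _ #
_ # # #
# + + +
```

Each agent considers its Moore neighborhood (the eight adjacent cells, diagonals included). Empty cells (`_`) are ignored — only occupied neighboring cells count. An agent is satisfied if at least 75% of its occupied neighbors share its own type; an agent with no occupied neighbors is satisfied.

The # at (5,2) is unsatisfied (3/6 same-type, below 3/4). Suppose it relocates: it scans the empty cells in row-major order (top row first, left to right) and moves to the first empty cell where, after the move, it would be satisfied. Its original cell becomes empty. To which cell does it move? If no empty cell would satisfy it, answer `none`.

Vacating (5,2). Empty cells in order:
  (1,3): 2/4 same-type → still unsatisfied.
  (1,4): 2/2 same-type → satisfied — stop here.

(1,4)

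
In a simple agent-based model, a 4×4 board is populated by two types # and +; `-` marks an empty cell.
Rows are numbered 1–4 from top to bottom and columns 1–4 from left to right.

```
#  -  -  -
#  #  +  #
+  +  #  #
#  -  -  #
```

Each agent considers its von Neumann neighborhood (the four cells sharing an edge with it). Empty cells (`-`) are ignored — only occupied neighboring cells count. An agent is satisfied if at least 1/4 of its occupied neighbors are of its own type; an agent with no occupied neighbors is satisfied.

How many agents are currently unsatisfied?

2

(1,1)# 1/1 satisfied
(2,1)# 2/3 satisfied
(2,2)# 1/3 satisfied
(2,3)+ 0/3 not
(2,4)# 1/2 satisfied
(3,1)+ 1/3 satisfied
(3,2)+ 1/3 satisfied
(3,3)# 1/3 satisfied
(3,4)# 3/3 satisfied
(4,1)# 0/1 not
(4,4)# 1/1 satisfied
Unsatisfied: (2,3), (4,1) — 2 in total.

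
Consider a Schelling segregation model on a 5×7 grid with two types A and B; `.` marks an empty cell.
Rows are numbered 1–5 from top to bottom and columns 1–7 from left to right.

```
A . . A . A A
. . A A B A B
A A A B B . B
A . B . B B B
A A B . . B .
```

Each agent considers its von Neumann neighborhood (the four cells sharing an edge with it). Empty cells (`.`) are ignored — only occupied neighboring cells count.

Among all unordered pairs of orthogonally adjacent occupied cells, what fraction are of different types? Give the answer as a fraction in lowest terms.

Scan each occupied cell's neighbors to the right and below so each pair is counted once.
From row 1: 1 unlike of 4 pairs (running 1/4).
From row 2: 4 unlike of 8 pairs (running 5/12).
From row 3: 2 unlike of 8 pairs (running 7/20).
From row 4: 0 unlike of 5 pairs (running 7/25).
From row 5: 1 unlike of 2 pairs (running 8/27).
Total adjacent occupied pairs: 27; unlike-type pairs: 8.
8/27 is already in lowest terms.

8/27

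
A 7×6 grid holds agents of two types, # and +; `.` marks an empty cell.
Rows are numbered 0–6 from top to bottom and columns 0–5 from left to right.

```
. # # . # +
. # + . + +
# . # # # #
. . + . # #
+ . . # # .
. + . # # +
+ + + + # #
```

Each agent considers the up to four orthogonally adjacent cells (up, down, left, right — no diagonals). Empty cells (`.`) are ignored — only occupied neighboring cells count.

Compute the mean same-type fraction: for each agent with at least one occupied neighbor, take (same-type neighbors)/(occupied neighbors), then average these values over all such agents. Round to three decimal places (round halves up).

0.636

(0,1)# 2/2
(0,2)# 1/2
(0,4)# 0/2
(0,5)+ 1/2
(1,1)# 1/2
(1,2)+ 0/3
(1,4)+ 1/3
(1,5)+ 2/3
(2,0)# — no occupied neighbors
(2,2)# 1/3
(2,3)# 2/2
(2,4)# 3/4
(2,5)# 2/3
(3,2)+ 0/1
(3,4)# 3/3
(3,5)# 2/2
(4,0)+ — no occupied neighbors
(4,3)# 2/2
(4,4)# 3/3
(5,1)+ 1/1
(5,3)# 2/3
(5,4)# 3/4
(5,5)+ 0/2
(6,0)+ 1/1
(6,1)+ 3/3
(6,2)+ 2/2
(6,3)+ 1/3
(6,4)# 2/3
(6,5)# 1/2
Sum over 27 agents: 2/2 + 1/2 + 0/2 + 1/2 + 1/2 + 0/3 + 1/3 + 2/3 + 1/3 + 2/2 + 3/4 + 2/3 + 0/1 + 3/3 + 2/2 + 2/2 + 3/3 + 1/1 + 2/3 + 3/4 + 0/2 + 1/1 + 3/3 + 2/2 + 1/3 + 2/3 + 1/2 = 103/6; mean = 103/6 ÷ 27 = 103/162 = 0.635802… → 0.636.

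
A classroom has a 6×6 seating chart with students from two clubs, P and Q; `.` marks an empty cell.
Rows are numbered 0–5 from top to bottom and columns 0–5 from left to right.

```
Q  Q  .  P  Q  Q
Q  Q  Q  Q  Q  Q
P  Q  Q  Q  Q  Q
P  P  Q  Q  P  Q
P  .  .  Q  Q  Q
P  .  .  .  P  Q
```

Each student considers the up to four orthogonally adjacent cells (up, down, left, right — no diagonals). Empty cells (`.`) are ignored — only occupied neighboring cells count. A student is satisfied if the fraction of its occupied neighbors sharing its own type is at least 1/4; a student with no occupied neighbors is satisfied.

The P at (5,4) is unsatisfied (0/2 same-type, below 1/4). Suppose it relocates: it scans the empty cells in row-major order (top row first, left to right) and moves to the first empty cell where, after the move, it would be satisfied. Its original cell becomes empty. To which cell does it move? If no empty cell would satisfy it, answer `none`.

Vacating (5,4). Empty cells in order:
  (0,2): 1/3 same-type → satisfied — stop here.

(0,2)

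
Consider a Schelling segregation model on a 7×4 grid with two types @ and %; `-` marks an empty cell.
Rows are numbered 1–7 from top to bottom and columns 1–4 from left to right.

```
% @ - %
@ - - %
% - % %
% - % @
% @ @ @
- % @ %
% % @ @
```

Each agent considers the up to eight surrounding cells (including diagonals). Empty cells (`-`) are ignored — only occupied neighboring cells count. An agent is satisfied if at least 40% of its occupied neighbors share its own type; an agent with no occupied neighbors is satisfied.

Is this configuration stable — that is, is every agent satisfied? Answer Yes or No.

Row 1: (1,1)% 0/2 ✗ · (1,2)@ 1/2 ✓ · (1,4)% 1/1 ✓
Row 2: (2,1)@ 1/3 ✗ · (2,4)% 3/3 ✓
Row 3: (3,1)% 1/2 ✓ · (3,3)% 3/4 ✓ · (3,4)% 3/4 ✓
Row 4: (4,1)% 2/3 ✓ · (4,3)% 2/6 ✗ · (4,4)@ 2/5 ✓
Row 5: (5,1)% 2/3 ✓ · (5,2)@ 2/6 ✗ · (5,3)@ 4/7 ✓ · (5,4)@ 3/5 ✓
Row 6: (6,2)% 3/7 ✓ · (6,3)@ 5/8 ✓ · (6,4)% 0/5 ✗
Row 7: (7,1)% 2/2 ✓ · (7,2)% 2/4 ✓ · (7,3)@ 2/5 ✓ · (7,4)@ 2/3 ✓
For instance (1,1) has only 0/2 same-type neighbors, below 2/5.

No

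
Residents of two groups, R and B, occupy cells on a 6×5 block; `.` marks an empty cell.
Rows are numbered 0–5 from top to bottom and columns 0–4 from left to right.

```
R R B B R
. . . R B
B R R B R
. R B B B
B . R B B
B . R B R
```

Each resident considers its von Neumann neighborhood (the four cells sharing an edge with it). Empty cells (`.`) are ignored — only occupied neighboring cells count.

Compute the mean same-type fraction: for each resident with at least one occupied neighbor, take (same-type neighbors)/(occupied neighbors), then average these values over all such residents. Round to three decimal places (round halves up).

0.441

Row 0: (0,0)R 1/1 · (0,1)R 1/2 · (0,2)B 1/2 · (0,3)B 1/3 · (0,4)R 0/2
Row 1: (1,3)R 0/3 · (1,4)B 0/3
Row 2: (2,0)B 0/1 · (2,1)R 2/3 · (2,2)R 1/3 · (2,3)B 1/4 · (2,4)R 0/3
Row 3: (3,1)R 1/2 · (3,2)B 1/4 · (3,3)B 4/4 · (3,4)B 2/3
Row 4: (4,0)B 1/1 · (4,2)R 1/3 · (4,3)B 3/4 · (4,4)B 2/3
Row 5: (5,0)B 1/1 · (5,2)R 1/2 · (5,3)B 1/3 · (5,4)R 0/2
Sum over 24 residents: 1/1 + 1/2 + 1/2 + 1/3 + 0/2 + 0/3 + 0/3 + 0/1 + 2/3 + 1/3 + 1/4 + 0/3 + 1/2 + 1/4 + 4/4 + 2/3 + 1/1 + 1/3 + 3/4 + 2/3 + 1/1 + 1/2 + 1/3 + 0/2 = 127/12; mean = 127/12 ÷ 24 = 127/288 = 0.440972… → 0.441.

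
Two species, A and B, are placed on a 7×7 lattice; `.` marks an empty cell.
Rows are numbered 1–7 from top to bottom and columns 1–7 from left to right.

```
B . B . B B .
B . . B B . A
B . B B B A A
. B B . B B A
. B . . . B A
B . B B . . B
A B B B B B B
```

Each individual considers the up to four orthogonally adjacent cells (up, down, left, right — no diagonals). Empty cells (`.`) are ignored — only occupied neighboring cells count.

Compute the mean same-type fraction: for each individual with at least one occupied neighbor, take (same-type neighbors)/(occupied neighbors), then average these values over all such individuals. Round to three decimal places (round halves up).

0.815

(1,1)B 1/1
(1,3)B — no occupied neighbors
(1,5)B 2/2
(1,6)B 1/1
(2,1)B 2/2
(2,4)B 2/2
(2,5)B 3/3
(2,7)A 1/1
(3,1)B 1/1
(3,3)B 2/2
(3,4)B 3/3
(3,5)B 3/4
(3,6)A 1/3
(3,7)A 3/3
(4,2)B 2/2
(4,3)B 2/2
(4,5)B 2/2
(4,6)B 2/4
(4,7)A 2/3
(5,2)B 1/1
(5,6)B 1/2
(5,7)A 1/3
(6,1)B 0/1
(6,3)B 2/2
(6,4)B 2/2
(6,7)B 1/2
(7,1)A 0/2
(7,2)B 1/2
(7,3)B 3/3
(7,4)B 3/3
(7,5)B 2/2
(7,6)B 2/2
(7,7)B 2/2
Sum over 32 individuals: 1/1 + 2/2 + 1/1 + 2/2 + 2/2 + 3/3 + 1/1 + 1/1 + 2/2 + 3/3 + 3/4 + 1/3 + 3/3 + 2/2 + 2/2 + 2/2 + 2/4 + 2/3 + 1/1 + 1/2 + 1/3 + 0/1 + 2/2 + 2/2 + 1/2 + 0/2 + 1/2 + 3/3 + 3/3 + 2/2 + 2/2 + 2/2 = 313/12; mean = 313/12 ÷ 32 = 313/384 = 0.815104… → 0.815.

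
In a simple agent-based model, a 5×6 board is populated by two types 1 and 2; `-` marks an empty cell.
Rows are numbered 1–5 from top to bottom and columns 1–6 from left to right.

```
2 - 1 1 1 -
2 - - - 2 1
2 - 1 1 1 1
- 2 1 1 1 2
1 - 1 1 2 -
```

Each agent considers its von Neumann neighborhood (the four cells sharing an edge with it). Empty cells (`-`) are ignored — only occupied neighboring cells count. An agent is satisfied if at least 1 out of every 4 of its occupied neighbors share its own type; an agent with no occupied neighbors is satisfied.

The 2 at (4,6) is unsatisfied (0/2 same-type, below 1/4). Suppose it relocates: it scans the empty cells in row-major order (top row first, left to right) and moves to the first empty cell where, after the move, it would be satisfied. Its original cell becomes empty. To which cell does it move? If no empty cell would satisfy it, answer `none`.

Vacating (4,6). Empty cells in order:
  (1,2): 1/2 same-type → satisfied — stop here.

(1,2)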